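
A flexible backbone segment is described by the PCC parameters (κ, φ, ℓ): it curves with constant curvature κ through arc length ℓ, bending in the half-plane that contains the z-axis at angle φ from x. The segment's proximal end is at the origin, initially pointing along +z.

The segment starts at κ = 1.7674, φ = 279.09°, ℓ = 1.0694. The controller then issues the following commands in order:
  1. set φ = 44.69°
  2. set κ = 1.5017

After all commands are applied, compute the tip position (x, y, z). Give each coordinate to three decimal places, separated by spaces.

initial: κ=1.7674, φ=279.09°, ℓ=1.0694
cmd 1: set φ=44.69° → (κ,φ,ℓ)=(1.7674,44.69°,1.0694) → tip=(0.5285,0.5228,0.5372)
cmd 2: set κ=1.5017 → (κ,φ,ℓ)=(1.5017,44.69°,1.0694) → tip=(0.4900,0.4848,0.6655)

0.490 0.485 0.666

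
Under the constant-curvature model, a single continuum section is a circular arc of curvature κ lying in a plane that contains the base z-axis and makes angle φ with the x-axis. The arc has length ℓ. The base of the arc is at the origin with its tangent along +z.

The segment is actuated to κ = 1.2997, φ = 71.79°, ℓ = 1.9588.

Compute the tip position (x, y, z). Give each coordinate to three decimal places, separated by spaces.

0.439 1.336 0.432

θ = κ·ℓ = 1.2997 × 1.9588 = 2.54585 rad
ρ = (1 − cos θ)/κ = (1 − -0.82773)/1.2997 = 1.40627
z = sin θ / κ = 0.56112/1.2997 = 0.43173
x = ρ cos φ = 1.40627 × cos(71.79°) = 0.43946
y = ρ sin φ = 1.40627 × sin(71.79°) = 1.33584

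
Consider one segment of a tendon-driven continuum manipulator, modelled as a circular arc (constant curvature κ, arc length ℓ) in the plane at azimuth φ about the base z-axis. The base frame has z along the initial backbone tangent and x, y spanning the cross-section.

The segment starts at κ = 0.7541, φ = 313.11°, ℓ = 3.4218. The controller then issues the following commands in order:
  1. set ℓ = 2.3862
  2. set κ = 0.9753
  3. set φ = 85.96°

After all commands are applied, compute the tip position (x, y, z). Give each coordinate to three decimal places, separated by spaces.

initial: κ=0.7541, φ=313.11°, ℓ=3.4218
cmd 1: set ℓ=2.3862 → (κ,φ,ℓ)=(0.7541,313.11°,2.3862) → tip=(1.1116,-1.1875,1.2916)
cmd 2: set κ=0.9753 → (κ,φ,ℓ)=(0.9753,313.11°,2.3862) → tip=(1.1816,-1.2623,0.7457)
cmd 3: set φ=85.96° → (κ,φ,ℓ)=(0.9753,85.96°,2.3862) → tip=(0.1218,1.7248,0.7457)

0.122 1.725 0.746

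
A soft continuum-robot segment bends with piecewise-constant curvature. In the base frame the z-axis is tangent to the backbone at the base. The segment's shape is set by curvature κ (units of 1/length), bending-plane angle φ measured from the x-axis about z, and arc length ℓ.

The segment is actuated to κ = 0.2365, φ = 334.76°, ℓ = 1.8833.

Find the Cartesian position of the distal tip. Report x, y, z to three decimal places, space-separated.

0.373 -0.176 1.822

θ = κ·ℓ = 0.2365 × 1.8833 = 0.44540 rad
ρ = (1 − cos θ)/κ = (1 − 0.90244)/0.2365 = 0.41252
z = sin θ / κ = 0.43082/0.2365 = 1.82165
x = ρ cos φ = 0.41252 × cos(334.76°) = 0.37314
y = ρ sin φ = 0.41252 × sin(334.76°) = -0.17590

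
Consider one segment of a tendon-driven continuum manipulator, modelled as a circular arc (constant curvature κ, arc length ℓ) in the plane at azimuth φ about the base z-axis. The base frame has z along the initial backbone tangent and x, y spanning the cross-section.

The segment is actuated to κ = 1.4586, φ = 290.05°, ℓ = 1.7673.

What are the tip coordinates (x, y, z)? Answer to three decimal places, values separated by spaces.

0.434 -1.188 0.366

θ = κ·ℓ = 1.4586 × 1.7673 = 2.57778 rad
ρ = (1 − cos θ)/κ = (1 − -0.84523)/1.4586 = 1.26507
z = sin θ / κ = 0.53441/1.4586 = 0.36639
x = ρ cos φ = 1.26507 × cos(290.05°) = 0.43372
y = ρ sin φ = 1.26507 × sin(290.05°) = -1.18840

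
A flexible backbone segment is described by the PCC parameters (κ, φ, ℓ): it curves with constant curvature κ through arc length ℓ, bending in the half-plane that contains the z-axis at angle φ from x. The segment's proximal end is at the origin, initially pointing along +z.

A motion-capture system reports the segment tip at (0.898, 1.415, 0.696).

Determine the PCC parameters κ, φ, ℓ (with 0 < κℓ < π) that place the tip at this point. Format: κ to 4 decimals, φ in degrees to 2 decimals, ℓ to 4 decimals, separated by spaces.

ρ = √(x²+y²) = √(0.898² + 1.415²) = 1.67590
φ = atan2(y, x) mod 360° = atan2(1.415, 0.898) = 57.5996°
|p|² = ρ² + z² = 1.67590² + 0.696² = 3.29305
κ = 2ρ / |p|² = 2×1.67590 / 3.29305 = 1.01784
θ = 2·atan2(ρ, z) = 2·atan2(1.67590, 0.696) = 2.35434 rad
ℓ = θ/κ = 2.35434/1.01784 = 2.31308

1.0178 57.60 2.3131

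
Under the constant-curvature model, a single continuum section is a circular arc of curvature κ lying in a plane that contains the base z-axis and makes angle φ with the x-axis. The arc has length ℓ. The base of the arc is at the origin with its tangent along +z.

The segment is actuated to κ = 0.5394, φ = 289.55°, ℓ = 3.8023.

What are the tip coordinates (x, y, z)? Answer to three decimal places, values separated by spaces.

θ = κ·ℓ = 0.5394 × 3.8023 = 2.05096 rad
ρ = (1 − cos θ)/κ = (1 − -0.46192)/0.5394 = 2.71028
z = sin θ / κ = 0.88692/0.5394 = 1.64427
x = ρ cos φ = 2.71028 × cos(289.55°) = 0.90694
y = ρ sin φ = 2.71028 × sin(289.55°) = -2.55403

0.907 -2.554 1.644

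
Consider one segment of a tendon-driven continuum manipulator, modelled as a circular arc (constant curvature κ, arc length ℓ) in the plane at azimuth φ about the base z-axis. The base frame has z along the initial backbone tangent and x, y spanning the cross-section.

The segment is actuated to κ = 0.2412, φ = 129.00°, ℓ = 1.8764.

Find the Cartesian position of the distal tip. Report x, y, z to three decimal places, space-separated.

-0.263 0.324 1.813

θ = κ·ℓ = 0.2412 × 1.8764 = 0.45259 rad
ρ = (1 − cos θ)/κ = (1 − 0.89932)/0.2412 = 0.41742
z = sin θ / κ = 0.43729/0.2412 = 1.81299
x = ρ cos φ = 0.41742 × cos(129.00°) = -0.26269
y = ρ sin φ = 0.41742 × sin(129.00°) = 0.32440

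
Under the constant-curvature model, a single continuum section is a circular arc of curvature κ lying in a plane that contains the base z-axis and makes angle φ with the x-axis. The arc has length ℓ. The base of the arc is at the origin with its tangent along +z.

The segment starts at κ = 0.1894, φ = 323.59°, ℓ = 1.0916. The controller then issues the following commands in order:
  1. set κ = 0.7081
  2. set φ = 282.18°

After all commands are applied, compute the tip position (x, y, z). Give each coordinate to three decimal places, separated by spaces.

0.085 -0.392 0.986

initial: κ=0.1894, φ=323.59°, ℓ=1.0916
cmd 1: set κ=0.7081 → (κ,φ,ℓ)=(0.7081,323.59°,1.0916) → tip=(0.3230,-0.2382,0.9861)
cmd 2: set φ=282.18° → (κ,φ,ℓ)=(0.7081,282.18°,1.0916) → tip=(0.0847,-0.3923,0.9861)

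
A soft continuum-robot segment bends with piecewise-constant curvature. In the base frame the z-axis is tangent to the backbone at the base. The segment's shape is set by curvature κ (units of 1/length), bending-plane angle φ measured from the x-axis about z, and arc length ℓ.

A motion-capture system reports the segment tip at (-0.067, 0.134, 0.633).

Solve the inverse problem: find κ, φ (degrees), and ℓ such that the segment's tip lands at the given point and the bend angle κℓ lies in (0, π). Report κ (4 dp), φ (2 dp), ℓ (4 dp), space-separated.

0.7081 116.57 0.6564

ρ = √(x²+y²) = √(-0.067² + 0.134²) = 0.14982
φ = atan2(y, x) mod 360° = atan2(0.134, -0.067) = 116.5651°
|p|² = ρ² + z² = 0.14982² + 0.633² = 0.42313
κ = 2ρ / |p|² = 2×0.14982 / 0.42313 = 0.70813
θ = 2·atan2(ρ, z) = 2·atan2(0.14982, 0.633) = 0.46480 rad
ℓ = θ/κ = 0.46480/0.70813 = 0.65638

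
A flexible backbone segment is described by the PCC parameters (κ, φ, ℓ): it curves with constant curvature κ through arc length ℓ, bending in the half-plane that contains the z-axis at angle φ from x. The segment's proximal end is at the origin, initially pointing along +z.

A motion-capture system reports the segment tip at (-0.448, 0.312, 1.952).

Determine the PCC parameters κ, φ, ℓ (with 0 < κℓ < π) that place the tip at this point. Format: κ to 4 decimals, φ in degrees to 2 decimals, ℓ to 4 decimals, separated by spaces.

0.2658 145.15 2.0523

ρ = √(x²+y²) = √(-0.448² + 0.312²) = 0.54594
φ = atan2(y, x) mod 360° = atan2(0.312, -0.448) = 145.1455°
|p|² = ρ² + z² = 0.54594² + 1.952² = 4.10835
κ = 2ρ / |p|² = 2×0.54594 / 4.10835 = 0.26577
θ = 2·atan2(ρ, z) = 2·atan2(0.54594, 1.952) = 0.54543 rad
ℓ = θ/κ = 0.54543/0.26577 = 2.05225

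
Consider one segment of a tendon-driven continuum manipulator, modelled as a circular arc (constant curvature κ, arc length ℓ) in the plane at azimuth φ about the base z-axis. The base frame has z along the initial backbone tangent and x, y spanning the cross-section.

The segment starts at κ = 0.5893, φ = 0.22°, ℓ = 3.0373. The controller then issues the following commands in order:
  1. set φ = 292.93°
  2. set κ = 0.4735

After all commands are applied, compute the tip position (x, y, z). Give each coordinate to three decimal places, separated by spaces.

0.714 -1.688 2.093

initial: κ=0.5893, φ=0.22°, ℓ=3.0373
cmd 1: set φ=292.93° → (κ,φ,ℓ)=(0.5893,292.93°,3.0373) → tip=(0.8048,-1.9025,1.6564)
cmd 2: set κ=0.4735 → (κ,φ,ℓ)=(0.4735,292.93°,3.0373) → tip=(0.7140,-1.6878,2.0934)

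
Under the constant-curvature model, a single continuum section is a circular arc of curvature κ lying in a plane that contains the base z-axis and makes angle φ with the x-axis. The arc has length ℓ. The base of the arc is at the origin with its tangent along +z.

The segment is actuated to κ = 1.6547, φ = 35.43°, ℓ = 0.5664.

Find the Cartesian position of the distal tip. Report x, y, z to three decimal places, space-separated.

θ = κ·ℓ = 1.6547 × 0.5664 = 0.93722 rad
ρ = (1 − cos θ)/κ = (1 − 0.59203)/1.6547 = 0.24655
z = sin θ / κ = 0.80592/1.6547 = 0.48705
x = ρ cos φ = 0.24655 × cos(35.43°) = 0.20090
y = ρ sin φ = 0.24655 × sin(35.43°) = 0.14293

0.201 0.143 0.487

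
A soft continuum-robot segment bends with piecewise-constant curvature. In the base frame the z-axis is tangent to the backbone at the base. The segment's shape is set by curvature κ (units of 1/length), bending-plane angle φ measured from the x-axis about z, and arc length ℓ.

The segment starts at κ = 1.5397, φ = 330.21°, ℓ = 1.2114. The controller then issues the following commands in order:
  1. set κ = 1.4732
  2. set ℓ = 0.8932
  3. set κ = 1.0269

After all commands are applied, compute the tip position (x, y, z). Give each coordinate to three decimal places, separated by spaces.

initial: κ=1.5397, φ=330.21°, ℓ=1.2114
cmd 1: set κ=1.4732 → (κ,φ,ℓ)=(1.4732,330.21°,1.2114) → tip=(0.7141,-0.4088,0.6633)
cmd 2: set ℓ=0.8932 → (κ,φ,ℓ)=(1.4732,330.21°,0.8932) → tip=(0.4405,-0.2522,0.6569)
cmd 3: set κ=1.0269 → (κ,φ,ℓ)=(1.0269,330.21°,0.8932) → tip=(0.3313,-0.1896,0.7731)

0.331 -0.190 0.773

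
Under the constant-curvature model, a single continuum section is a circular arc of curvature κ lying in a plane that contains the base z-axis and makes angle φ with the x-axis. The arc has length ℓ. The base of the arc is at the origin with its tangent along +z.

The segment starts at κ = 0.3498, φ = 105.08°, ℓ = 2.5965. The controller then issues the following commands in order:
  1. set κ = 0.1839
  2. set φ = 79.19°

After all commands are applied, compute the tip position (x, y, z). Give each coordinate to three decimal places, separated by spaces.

0.114 0.597 2.499

initial: κ=0.3498, φ=105.08°, ℓ=2.5965
cmd 1: set κ=0.1839 → (κ,φ,ℓ)=(0.1839,105.08°,2.5965) → tip=(-0.1582,0.5873,2.4990)
cmd 2: set φ=79.19° → (κ,φ,ℓ)=(0.1839,79.19°,2.5965) → tip=(0.1141,0.5974,2.4990)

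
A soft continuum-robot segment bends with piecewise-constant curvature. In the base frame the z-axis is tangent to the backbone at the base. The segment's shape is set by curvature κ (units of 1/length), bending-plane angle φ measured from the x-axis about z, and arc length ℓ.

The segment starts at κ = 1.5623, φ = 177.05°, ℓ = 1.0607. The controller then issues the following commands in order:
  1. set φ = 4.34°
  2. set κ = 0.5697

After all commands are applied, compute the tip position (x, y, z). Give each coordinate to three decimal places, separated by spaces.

initial: κ=1.5623, φ=177.05°, ℓ=1.0607
cmd 1: set φ=4.34° → (κ,φ,ℓ)=(1.5623,4.34°,1.0607) → tip=(0.6933,0.0526,0.6377)
cmd 2: set κ=0.5697 → (κ,φ,ℓ)=(0.5697,4.34°,1.0607) → tip=(0.3100,0.0235,0.9973)

0.310 0.024 0.997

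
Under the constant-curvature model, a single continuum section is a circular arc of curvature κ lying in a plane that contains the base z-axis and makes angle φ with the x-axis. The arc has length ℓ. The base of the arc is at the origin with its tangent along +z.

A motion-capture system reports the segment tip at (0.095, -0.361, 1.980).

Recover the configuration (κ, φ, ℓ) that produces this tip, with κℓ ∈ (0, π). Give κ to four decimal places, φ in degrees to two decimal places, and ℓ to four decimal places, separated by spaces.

0.1839 284.74 2.0266

ρ = √(x²+y²) = √(0.095² + -0.361²) = 0.37329
φ = atan2(y, x) mod 360° = atan2(-0.361, 0.095) = 284.7436°
|p|² = ρ² + z² = 0.37329² + 1.980² = 4.05975
κ = 2ρ / |p|² = 2×0.37329 / 4.05975 = 0.18390
θ = 2·atan2(ρ, z) = 2·atan2(0.37329, 1.980) = 0.37269 rad
ℓ = θ/κ = 0.37269/0.18390 = 2.02659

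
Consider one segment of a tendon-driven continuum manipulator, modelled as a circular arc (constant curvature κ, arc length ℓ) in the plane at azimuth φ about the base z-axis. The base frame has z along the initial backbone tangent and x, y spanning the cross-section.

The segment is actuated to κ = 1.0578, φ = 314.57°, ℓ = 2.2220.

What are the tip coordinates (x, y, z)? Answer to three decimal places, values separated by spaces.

θ = κ·ℓ = 1.0578 × 2.2220 = 2.35043 rad
ρ = (1 − cos θ)/κ = (1 − -0.70302)/1.0578 = 1.60996
z = sin θ / κ = 0.71117/1.0578 = 0.67231
x = ρ cos φ = 1.60996 × cos(314.57°) = 1.12984
y = ρ sin φ = 1.60996 × sin(314.57°) = -1.14693

1.130 -1.147 0.672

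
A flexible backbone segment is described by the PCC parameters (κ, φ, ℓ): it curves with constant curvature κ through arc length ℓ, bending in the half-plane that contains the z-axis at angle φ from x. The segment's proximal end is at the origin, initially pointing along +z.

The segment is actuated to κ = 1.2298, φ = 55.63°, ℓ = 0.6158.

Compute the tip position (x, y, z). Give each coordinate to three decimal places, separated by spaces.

θ = κ·ℓ = 1.2298 × 0.6158 = 0.75731 rad
ρ = (1 − cos θ)/κ = (1 − 0.72669)/1.2298 = 0.22224
z = sin θ / κ = 0.68697/1.2298 = 0.55860
x = ρ cos φ = 0.22224 × cos(55.63°) = 0.12546
y = ρ sin φ = 0.22224 × sin(55.63°) = 0.18344

0.125 0.183 0.559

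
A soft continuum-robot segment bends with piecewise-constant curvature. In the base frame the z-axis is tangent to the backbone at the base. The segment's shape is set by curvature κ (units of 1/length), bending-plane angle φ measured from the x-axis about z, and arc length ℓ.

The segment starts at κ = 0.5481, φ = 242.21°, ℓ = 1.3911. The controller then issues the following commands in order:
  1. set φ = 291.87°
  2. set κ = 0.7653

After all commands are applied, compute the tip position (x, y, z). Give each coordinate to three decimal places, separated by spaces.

initial: κ=0.5481, φ=242.21°, ℓ=1.3911
cmd 1: set φ=291.87° → (κ,φ,ℓ)=(0.5481,291.87°,1.3911) → tip=(0.1882,-0.4688,1.2602)
cmd 2: set κ=0.7653 → (κ,φ,ℓ)=(0.7653,291.87°,1.3911) → tip=(0.2507,-0.6247,1.1428)

0.251 -0.625 1.143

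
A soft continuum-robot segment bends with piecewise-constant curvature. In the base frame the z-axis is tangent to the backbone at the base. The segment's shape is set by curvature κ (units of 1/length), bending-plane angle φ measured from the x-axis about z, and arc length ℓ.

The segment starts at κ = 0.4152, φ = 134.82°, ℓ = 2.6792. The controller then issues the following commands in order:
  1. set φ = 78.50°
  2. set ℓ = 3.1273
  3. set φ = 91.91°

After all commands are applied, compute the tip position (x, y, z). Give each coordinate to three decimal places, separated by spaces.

-0.059 1.760 2.320

initial: κ=0.4152, φ=134.82°, ℓ=2.6792
cmd 1: set φ=78.50° → (κ,φ,ℓ)=(0.4152,78.50°,2.6792) → tip=(0.2677,1.3158,2.1598)
cmd 2: set ℓ=3.1273 → (κ,φ,ℓ)=(0.4152,78.50°,3.1273) → tip=(0.3510,1.7253,2.3197)
cmd 3: set φ=91.91° → (κ,φ,ℓ)=(0.4152,91.91°,3.1273) → tip=(-0.0587,1.7596,2.3197)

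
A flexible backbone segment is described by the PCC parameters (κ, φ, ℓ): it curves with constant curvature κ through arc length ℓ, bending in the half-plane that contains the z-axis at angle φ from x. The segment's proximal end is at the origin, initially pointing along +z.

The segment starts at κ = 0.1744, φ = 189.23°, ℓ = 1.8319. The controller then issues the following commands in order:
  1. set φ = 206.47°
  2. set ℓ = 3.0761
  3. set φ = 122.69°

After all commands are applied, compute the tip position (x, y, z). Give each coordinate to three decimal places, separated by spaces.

initial: κ=0.1744, φ=189.23°, ℓ=1.8319
cmd 1: set φ=206.47° → (κ,φ,ℓ)=(0.1744,206.47°,1.8319) → tip=(-0.2597,-0.1293,1.8009)
cmd 2: set ℓ=3.0761 → (κ,φ,ℓ)=(0.1744,206.47°,3.0761) → tip=(-0.7211,-0.3590,2.9307)
cmd 3: set φ=122.69° → (κ,φ,ℓ)=(0.1744,122.69°,3.0761) → tip=(-0.4351,0.6779,2.9307)

-0.435 0.678 2.931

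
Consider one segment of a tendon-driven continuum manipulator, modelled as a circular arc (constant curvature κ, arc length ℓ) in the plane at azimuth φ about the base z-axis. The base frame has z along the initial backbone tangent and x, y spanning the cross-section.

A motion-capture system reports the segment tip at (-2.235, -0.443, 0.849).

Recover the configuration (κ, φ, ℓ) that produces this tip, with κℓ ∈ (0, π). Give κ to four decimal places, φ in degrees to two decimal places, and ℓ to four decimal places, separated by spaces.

0.7708 191.21 3.1504

ρ = √(x²+y²) = √(-2.235² + -0.443²) = 2.27848
φ = atan2(y, x) mod 360° = atan2(-0.443, -2.235) = 191.2113°
|p|² = ρ² + z² = 2.27848² + 0.849² = 5.91227
κ = 2ρ / |p|² = 2×2.27848 / 5.91227 = 0.77076
θ = 2·atan2(ρ, z) = 2·atan2(2.27848, 0.849) = 2.42823 rad
ℓ = θ/κ = 2.42823/0.77076 = 3.15043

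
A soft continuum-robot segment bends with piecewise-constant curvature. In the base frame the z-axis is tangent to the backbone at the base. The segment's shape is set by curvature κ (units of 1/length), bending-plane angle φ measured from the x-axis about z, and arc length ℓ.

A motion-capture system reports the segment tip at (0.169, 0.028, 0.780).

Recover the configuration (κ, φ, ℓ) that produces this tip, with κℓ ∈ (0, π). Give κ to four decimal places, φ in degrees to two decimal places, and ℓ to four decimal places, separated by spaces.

0.5372 9.41 0.8048

ρ = √(x²+y²) = √(0.169² + 0.028²) = 0.17130
φ = atan2(y, x) mod 360° = atan2(0.028, 0.169) = 9.4073°
|p|² = ρ² + z² = 0.17130² + 0.780² = 0.63775
κ = 2ρ / |p|² = 2×0.17130 / 0.63775 = 0.53722
θ = 2·atan2(ρ, z) = 2·atan2(0.17130, 0.780) = 0.43238 rad
ℓ = θ/κ = 0.43238/0.53722 = 0.80484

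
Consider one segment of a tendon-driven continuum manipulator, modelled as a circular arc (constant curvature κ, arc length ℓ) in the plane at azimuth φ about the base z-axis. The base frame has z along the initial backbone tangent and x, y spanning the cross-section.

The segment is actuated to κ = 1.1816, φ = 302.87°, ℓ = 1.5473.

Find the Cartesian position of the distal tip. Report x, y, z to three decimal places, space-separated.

θ = κ·ℓ = 1.1816 × 1.5473 = 1.82829 rad
ρ = (1 − cos θ)/κ = (1 − -0.25466)/1.1816 = 1.06183
z = sin θ / κ = 0.96703/1.1816 = 0.81841
x = ρ cos φ = 1.06183 × cos(302.87°) = 0.57629
y = ρ sin φ = 1.06183 × sin(302.87°) = -0.89183

0.576 -0.892 0.818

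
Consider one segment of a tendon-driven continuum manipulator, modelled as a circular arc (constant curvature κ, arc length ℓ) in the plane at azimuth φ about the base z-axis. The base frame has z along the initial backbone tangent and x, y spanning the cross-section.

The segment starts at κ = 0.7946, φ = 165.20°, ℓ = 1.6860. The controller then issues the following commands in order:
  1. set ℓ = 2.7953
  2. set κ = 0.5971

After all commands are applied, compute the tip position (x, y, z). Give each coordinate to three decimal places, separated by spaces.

initial: κ=0.7946, φ=165.20°, ℓ=1.6860
cmd 1: set ℓ=2.7953 → (κ,φ,ℓ)=(0.7946,165.20°,2.7953) → tip=(-1.9534,0.5161,1.0016)
cmd 2: set κ=0.5971 → (κ,φ,ℓ)=(0.5971,165.20°,2.7953) → tip=(-1.7781,0.4698,1.6667)

-1.778 0.470 1.667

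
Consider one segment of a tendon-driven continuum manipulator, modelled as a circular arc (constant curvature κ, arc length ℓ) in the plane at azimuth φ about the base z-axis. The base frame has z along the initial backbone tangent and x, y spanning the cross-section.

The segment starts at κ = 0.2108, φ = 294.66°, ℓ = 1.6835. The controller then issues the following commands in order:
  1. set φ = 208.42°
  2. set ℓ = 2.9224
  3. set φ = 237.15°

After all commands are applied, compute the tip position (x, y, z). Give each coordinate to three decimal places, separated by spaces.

initial: κ=0.2108, φ=294.66°, ℓ=1.6835
cmd 1: set φ=208.42° → (κ,φ,ℓ)=(0.2108,208.42°,1.6835) → tip=(-0.2600,-0.1407,1.6484)
cmd 2: set ℓ=2.9224 → (κ,φ,ℓ)=(0.2108,208.42°,2.9224) → tip=(-0.7670,-0.4150,2.7410)
cmd 3: set φ=237.15° → (κ,φ,ℓ)=(0.2108,237.15°,2.9224) → tip=(-0.4730,-0.7326,2.7410)

-0.473 -0.733 2.741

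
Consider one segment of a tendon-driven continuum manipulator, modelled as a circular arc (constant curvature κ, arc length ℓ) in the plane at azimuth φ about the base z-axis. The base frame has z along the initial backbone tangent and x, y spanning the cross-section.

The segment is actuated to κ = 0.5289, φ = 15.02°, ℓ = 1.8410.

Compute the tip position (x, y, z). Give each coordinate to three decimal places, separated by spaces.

θ = κ·ℓ = 0.5289 × 1.8410 = 0.97370 rad
ρ = (1 − cos θ)/κ = (1 − 0.56224)/0.5289 = 0.82768
z = sin θ / κ = 0.82697/0.5289 = 1.56357
x = ρ cos φ = 0.82768 × cos(15.02°) = 0.79940
y = ρ sin φ = 0.82768 × sin(15.02°) = 0.21450

0.799 0.214 1.564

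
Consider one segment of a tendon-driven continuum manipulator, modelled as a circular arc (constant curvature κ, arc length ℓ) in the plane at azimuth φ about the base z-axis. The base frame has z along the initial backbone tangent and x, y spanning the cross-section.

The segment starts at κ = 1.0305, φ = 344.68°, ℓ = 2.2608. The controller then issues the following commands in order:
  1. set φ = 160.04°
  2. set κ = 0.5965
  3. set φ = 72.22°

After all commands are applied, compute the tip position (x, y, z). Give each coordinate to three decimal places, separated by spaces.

initial: κ=1.0305, φ=344.68°, ℓ=2.2608
cmd 1: set φ=160.04° → (κ,φ,ℓ)=(1.0305,160.04°,2.2608) → tip=(-1.5398,0.5592,0.7041)
cmd 2: set κ=0.5965 → (κ,φ,ℓ)=(0.5965,160.04°,2.2608) → tip=(-1.2284,0.4461,1.6352)
cmd 3: set φ=72.22° → (κ,φ,ℓ)=(0.5965,72.22°,2.2608) → tip=(0.3991,1.2445,1.6352)

0.399 1.245 1.635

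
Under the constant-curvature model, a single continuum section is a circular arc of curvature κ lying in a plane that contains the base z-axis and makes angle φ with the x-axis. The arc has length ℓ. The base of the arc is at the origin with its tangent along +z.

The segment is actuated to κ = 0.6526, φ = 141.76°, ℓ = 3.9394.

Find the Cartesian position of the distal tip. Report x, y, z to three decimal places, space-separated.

θ = κ·ℓ = 0.6526 × 3.9394 = 2.57085 rad
ρ = (1 − cos θ)/κ = (1 − -0.84150)/0.6526 = 2.82179
z = sin θ / κ = 0.54026/0.6526 = 0.82785
x = ρ cos φ = 2.82179 × cos(141.76°) = -2.21631
y = ρ sin φ = 2.82179 × sin(141.76°) = 1.74657

-2.216 1.747 0.828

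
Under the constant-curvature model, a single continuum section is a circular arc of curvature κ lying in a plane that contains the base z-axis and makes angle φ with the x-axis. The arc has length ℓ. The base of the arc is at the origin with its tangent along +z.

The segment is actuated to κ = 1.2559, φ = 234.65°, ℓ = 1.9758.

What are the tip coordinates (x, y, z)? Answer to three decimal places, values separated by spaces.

θ = κ·ℓ = 1.2559 × 1.9758 = 2.48141 rad
ρ = (1 − cos θ)/κ = (1 − -0.78988)/1.2559 = 1.42518
z = sin θ / κ = 0.61326/1.2559 = 0.48831
x = ρ cos φ = 1.42518 × cos(234.65°) = -0.82456
y = ρ sin φ = 1.42518 × sin(234.65°) = -1.16242

-0.825 -1.162 0.488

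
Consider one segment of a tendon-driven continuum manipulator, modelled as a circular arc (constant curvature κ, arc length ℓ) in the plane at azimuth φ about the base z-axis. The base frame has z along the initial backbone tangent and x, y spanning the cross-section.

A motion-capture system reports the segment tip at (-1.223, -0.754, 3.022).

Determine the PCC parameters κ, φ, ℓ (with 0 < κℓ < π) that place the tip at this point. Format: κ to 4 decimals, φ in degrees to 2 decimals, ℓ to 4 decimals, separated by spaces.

0.2566 211.65 3.4586

ρ = √(x²+y²) = √(-1.223² + -0.754²) = 1.43675
φ = atan2(y, x) mod 360° = atan2(-0.754, -1.223) = 211.6545°
|p|² = ρ² + z² = 1.43675² + 3.022² = 11.19673
κ = 2ρ / |p|² = 2×1.43675 / 11.19673 = 0.25664
θ = 2·atan2(ρ, z) = 2·atan2(1.43675, 3.022) = 0.88760 rad
ℓ = θ/κ = 0.88760/0.25664 = 3.45857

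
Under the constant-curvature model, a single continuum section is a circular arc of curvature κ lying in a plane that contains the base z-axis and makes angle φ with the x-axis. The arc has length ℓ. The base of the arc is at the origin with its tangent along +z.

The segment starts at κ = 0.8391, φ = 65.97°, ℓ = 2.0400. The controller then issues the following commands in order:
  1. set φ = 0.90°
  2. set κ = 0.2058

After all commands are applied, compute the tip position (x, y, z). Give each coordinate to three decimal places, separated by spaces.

0.422 0.007 1.981

initial: κ=0.8391, φ=65.97°, ℓ=2.0400
cmd 1: set φ=0.90° → (κ,φ,ℓ)=(0.8391,0.90°,2.0400) → tip=(1.3590,0.0213,1.1799)
cmd 2: set κ=0.2058 → (κ,φ,ℓ)=(0.2058,0.90°,2.0400) → tip=(0.4219,0.0066,1.9806)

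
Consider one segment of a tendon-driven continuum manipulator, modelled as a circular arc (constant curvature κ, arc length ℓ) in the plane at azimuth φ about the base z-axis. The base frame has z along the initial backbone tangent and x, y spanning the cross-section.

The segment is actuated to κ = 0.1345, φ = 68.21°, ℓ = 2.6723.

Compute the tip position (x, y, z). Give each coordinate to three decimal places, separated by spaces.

0.176 0.441 2.615

θ = κ·ℓ = 0.1345 × 2.6723 = 0.35942 rad
ρ = (1 − cos θ)/κ = (1 − 0.93610)/0.1345 = 0.47510
z = sin θ / κ = 0.35174/0.1345 = 2.61513
x = ρ cos φ = 0.47510 × cos(68.21°) = 0.17636
y = ρ sin φ = 0.47510 × sin(68.21°) = 0.44115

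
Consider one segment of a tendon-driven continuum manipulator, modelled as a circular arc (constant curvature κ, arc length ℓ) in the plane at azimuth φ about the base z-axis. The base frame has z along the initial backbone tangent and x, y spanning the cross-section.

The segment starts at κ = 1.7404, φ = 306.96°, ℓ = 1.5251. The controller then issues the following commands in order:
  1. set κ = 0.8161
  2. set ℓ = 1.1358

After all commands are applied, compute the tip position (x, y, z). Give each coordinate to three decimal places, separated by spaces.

initial: κ=1.7404, φ=306.96°, ℓ=1.5251
cmd 1: set κ=0.8161 → (κ,φ,ℓ)=(0.8161,306.96°,1.5251) → tip=(0.5007,-0.6654,1.1607)
cmd 2: set ℓ=1.1358 → (κ,φ,ℓ)=(0.8161,306.96°,1.1358) → tip=(0.2945,-0.3914,0.9800)

0.294 -0.391 0.980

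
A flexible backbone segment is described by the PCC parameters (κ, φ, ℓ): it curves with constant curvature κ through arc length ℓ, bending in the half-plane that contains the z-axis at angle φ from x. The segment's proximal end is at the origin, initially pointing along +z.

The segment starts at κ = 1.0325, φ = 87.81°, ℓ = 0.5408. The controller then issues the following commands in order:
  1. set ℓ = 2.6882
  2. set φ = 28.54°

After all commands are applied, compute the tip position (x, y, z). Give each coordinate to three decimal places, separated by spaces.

1.645 0.895 0.347

initial: κ=1.0325, φ=87.81°, ℓ=0.5408
cmd 1: set ℓ=2.6882 → (κ,φ,ℓ)=(1.0325,87.81°,2.6882) → tip=(0.0716,1.8715,0.3466)
cmd 2: set φ=28.54° → (κ,φ,ℓ)=(1.0325,28.54°,2.6882) → tip=(1.6453,0.8948,0.3466)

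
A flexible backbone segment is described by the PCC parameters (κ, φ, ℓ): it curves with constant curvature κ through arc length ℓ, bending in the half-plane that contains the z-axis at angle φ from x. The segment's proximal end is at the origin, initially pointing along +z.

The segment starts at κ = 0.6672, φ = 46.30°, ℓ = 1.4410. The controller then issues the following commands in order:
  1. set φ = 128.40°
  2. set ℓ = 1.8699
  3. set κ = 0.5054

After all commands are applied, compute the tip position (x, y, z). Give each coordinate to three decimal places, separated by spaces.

-0.509 0.642 1.604

initial: κ=0.6672, φ=46.30°, ℓ=1.4410
cmd 1: set φ=128.40° → (κ,φ,ℓ)=(0.6672,128.40°,1.4410) → tip=(-0.3981,0.5023,1.2290)
cmd 2: set ℓ=1.8699 → (κ,φ,ℓ)=(0.6672,128.40°,1.8699) → tip=(-0.6353,0.8015,1.4212)
cmd 3: set κ=0.5054 → (κ,φ,ℓ)=(0.5054,128.40°,1.8699) → tip=(-0.5092,0.6424,1.6037)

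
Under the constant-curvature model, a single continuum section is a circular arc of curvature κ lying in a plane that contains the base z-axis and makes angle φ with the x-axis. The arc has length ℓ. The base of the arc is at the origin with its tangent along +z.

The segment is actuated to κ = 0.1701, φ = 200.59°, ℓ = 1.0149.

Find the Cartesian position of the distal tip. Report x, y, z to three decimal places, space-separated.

-0.082 -0.031 1.010

θ = κ·ℓ = 0.1701 × 1.0149 = 0.17263 rad
ρ = (1 − cos θ)/κ = (1 − 0.98514)/0.1701 = 0.08739
z = sin θ / κ = 0.17178/0.1701 = 1.00987
x = ρ cos φ = 0.08739 × cos(200.59°) = -0.08180
y = ρ sin φ = 0.08739 × sin(200.59°) = -0.03073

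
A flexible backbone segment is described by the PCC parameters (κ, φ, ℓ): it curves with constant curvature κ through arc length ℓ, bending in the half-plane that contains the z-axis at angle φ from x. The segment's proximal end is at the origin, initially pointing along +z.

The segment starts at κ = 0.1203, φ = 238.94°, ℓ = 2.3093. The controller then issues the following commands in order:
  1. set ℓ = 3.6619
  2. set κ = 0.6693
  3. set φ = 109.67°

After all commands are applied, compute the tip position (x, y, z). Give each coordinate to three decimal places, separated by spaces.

-0.891 2.491 0.952

initial: κ=0.1203, φ=238.94°, ℓ=2.3093
cmd 1: set ℓ=3.6619 → (κ,φ,ℓ)=(0.1203,238.94°,3.6619) → tip=(-0.4095,-0.6798,3.5446)
cmd 2: set κ=0.6693 → (κ,φ,ℓ)=(0.6693,238.94°,3.6619) → tip=(-1.3650,-2.2664,0.9518)
cmd 3: set φ=109.67° → (κ,φ,ℓ)=(0.6693,109.67°,3.6619) → tip=(-0.8906,2.4914,0.9518)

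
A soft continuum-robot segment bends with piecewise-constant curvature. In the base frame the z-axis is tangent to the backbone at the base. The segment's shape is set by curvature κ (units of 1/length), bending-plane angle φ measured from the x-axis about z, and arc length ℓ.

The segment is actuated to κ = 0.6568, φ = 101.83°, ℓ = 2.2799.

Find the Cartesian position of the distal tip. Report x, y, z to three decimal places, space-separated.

-0.289 1.381 1.518

θ = κ·ℓ = 0.6568 × 2.2799 = 1.49744 rad
ρ = (1 − cos θ)/κ = (1 − 0.07329)/0.6568 = 1.41094
z = sin θ / κ = 0.99731/0.6568 = 1.51844
x = ρ cos φ = 1.41094 × cos(101.83°) = -0.28926
y = ρ sin φ = 1.41094 × sin(101.83°) = 1.38098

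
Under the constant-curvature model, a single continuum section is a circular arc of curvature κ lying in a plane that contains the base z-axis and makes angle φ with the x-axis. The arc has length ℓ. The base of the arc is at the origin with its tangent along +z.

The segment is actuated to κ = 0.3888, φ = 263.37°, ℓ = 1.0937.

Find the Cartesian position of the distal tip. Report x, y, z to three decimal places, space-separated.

-0.026 -0.228 1.061

θ = κ·ℓ = 0.3888 × 1.0937 = 0.42523 rad
ρ = (1 − cos θ)/κ = (1 − 0.91094)/0.3888 = 0.22905
z = sin θ / κ = 0.41253/0.3888 = 1.06104
x = ρ cos φ = 0.22905 × cos(263.37°) = -0.02645
y = ρ sin φ = 0.22905 × sin(263.37°) = -0.22752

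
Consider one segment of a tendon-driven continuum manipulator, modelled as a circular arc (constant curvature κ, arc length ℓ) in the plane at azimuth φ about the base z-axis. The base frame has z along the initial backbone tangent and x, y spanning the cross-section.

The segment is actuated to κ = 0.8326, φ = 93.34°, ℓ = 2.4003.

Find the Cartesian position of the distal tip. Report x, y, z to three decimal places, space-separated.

-0.099 1.696 1.093

θ = κ·ℓ = 0.8326 × 2.4003 = 1.99849 rad
ρ = (1 − cos θ)/κ = (1 − -0.41477)/0.8326 = 1.69922
z = sin θ / κ = 0.90992/0.8326 = 1.09287
x = ρ cos φ = 1.69922 × cos(93.34°) = -0.09900
y = ρ sin φ = 1.69922 × sin(93.34°) = 1.69634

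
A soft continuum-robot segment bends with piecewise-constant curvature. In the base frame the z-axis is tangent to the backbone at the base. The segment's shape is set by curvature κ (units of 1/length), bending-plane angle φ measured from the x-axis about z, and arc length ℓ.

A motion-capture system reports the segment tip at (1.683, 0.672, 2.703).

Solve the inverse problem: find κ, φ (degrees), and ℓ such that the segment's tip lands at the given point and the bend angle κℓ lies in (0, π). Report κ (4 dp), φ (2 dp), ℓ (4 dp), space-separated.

0.3422 21.77 3.4515

ρ = √(x²+y²) = √(1.683² + 0.672²) = 1.81220
φ = atan2(y, x) mod 360° = atan2(0.672, 1.683) = 21.7662°
|p|² = ρ² + z² = 1.81220² + 2.703² = 10.59028
κ = 2ρ / |p|² = 2×1.81220 / 10.59028 = 0.34224
θ = 2·atan2(ρ, z) = 2·atan2(1.81220, 2.703) = 1.18122 rad
ℓ = θ/κ = 1.18122/0.34224 = 3.45146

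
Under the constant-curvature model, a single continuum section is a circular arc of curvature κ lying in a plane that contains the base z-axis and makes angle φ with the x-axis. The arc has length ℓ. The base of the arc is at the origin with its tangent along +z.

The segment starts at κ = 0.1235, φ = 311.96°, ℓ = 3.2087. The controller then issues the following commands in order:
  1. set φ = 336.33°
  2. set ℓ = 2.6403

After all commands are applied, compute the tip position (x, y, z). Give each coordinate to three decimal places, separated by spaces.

0.391 -0.171 2.594

initial: κ=0.1235, φ=311.96°, ℓ=3.2087
cmd 1: set φ=336.33° → (κ,φ,ℓ)=(0.1235,336.33°,3.2087) → tip=(0.5747,-0.2519,3.1254)
cmd 2: set ℓ=2.6403 → (κ,φ,ℓ)=(0.1235,336.33°,2.6403) → tip=(0.3908,-0.1713,2.5938)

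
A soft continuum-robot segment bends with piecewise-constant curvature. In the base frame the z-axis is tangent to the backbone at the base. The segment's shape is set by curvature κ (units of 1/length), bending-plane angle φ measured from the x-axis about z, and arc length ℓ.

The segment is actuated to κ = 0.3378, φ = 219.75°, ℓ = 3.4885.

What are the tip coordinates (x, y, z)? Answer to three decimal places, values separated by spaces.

-1.406 -1.169 2.735

θ = κ·ℓ = 0.3378 × 3.4885 = 1.17842 rad
ρ = (1 − cos θ)/κ = (1 − 0.38239)/0.3378 = 1.82833
z = sin θ / κ = 0.92400/0.3378 = 2.73535
x = ρ cos φ = 1.82833 × cos(219.75°) = -1.40570
y = ρ sin φ = 1.82833 × sin(219.75°) = -1.16911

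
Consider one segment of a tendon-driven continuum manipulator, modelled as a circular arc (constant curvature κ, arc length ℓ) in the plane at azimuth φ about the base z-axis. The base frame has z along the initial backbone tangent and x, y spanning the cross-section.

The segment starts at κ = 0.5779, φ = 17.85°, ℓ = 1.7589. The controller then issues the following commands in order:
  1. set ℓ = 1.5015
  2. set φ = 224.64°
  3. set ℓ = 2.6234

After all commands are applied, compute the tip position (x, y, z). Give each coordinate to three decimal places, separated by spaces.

initial: κ=0.5779, φ=17.85°, ℓ=1.7589
cmd 1: set ℓ=1.5015 → (κ,φ,ℓ)=(0.5779,17.85°,1.5015) → tip=(0.5821,0.1875,1.3200)
cmd 2: set φ=224.64° → (κ,φ,ℓ)=(0.5779,224.64°,1.5015) → tip=(-0.4352,-0.4297,1.3200)
cmd 3: set ℓ=2.6234 → (κ,φ,ℓ)=(0.5779,224.64°,2.6234) → tip=(-1.1639,-1.1494,1.7278)

-1.164 -1.149 1.728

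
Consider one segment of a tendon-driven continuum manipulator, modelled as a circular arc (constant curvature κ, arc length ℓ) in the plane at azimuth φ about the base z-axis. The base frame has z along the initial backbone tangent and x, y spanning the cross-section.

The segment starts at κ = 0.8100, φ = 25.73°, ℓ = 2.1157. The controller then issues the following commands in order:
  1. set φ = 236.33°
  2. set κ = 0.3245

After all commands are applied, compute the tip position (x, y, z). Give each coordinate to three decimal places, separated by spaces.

-0.387 -0.581 1.953

initial: κ=0.8100, φ=25.73°, ℓ=2.1157
cmd 1: set φ=236.33° → (κ,φ,ℓ)=(0.8100,236.33°,2.1157) → tip=(-0.7819,-1.1738,1.2220)
cmd 2: set κ=0.3245 → (κ,φ,ℓ)=(0.3245,236.33°,2.1157) → tip=(-0.3871,-0.5811,1.9534)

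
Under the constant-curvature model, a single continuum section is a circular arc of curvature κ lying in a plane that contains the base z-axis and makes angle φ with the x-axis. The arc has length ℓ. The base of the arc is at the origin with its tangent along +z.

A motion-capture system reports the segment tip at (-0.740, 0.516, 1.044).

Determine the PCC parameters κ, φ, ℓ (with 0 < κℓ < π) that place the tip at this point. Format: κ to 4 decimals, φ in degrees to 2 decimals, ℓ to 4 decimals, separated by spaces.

ρ = √(x²+y²) = √(-0.740² + 0.516²) = 0.90214
φ = atan2(y, x) mod 360° = atan2(0.516, -0.740) = 145.1120°
|p|² = ρ² + z² = 0.90214² + 1.044² = 1.90379
κ = 2ρ / |p|² = 2×0.90214 / 1.90379 = 0.94773
θ = 2·atan2(ρ, z) = 2·atan2(0.90214, 1.044) = 1.42527 rad
ℓ = θ/κ = 1.42527/0.94773 = 1.50388

0.9477 145.11 1.5039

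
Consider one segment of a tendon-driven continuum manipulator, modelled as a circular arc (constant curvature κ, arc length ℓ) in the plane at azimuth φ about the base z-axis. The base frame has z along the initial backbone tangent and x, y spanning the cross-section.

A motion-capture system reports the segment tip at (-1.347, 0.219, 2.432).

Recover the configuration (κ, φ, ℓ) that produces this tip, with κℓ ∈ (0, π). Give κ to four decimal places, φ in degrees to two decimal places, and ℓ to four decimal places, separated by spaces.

ρ = √(x²+y²) = √(-1.347² + 0.219²) = 1.36469
φ = atan2(y, x) mod 360° = atan2(0.219, -1.347) = 170.7655°
|p|² = ρ² + z² = 1.36469² + 2.432² = 7.77699
κ = 2ρ / |p|² = 2×1.36469 / 7.77699 = 0.35095
θ = 2·atan2(ρ, z) = 2·atan2(1.36469, 2.432) = 1.02271 rad
ℓ = θ/κ = 1.02271/0.35095 = 2.91407

0.3510 170.77 2.9141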